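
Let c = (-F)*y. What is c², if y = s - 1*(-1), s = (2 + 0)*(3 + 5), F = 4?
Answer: 4624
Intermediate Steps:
s = 16 (s = 2*8 = 16)
y = 17 (y = 16 - 1*(-1) = 16 + 1 = 17)
c = -68 (c = -1*4*17 = -4*17 = -68)
c² = (-68)² = 4624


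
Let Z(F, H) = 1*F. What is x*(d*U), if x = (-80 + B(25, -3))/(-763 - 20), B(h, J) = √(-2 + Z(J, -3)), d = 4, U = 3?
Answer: 320/261 - 4*I*√5/261 ≈ 1.2261 - 0.034269*I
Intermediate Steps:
Z(F, H) = F
B(h, J) = √(-2 + J)
x = 80/783 - I*√5/783 (x = (-80 + √(-2 - 3))/(-763 - 20) = (-80 + √(-5))/(-783) = (-80 + I*√5)*(-1/783) = 80/783 - I*√5/783 ≈ 0.10217 - 0.0028558*I)
x*(d*U) = (80/783 - I*√5/783)*(4*3) = (80/783 - I*√5/783)*12 = 320/261 - 4*I*√5/261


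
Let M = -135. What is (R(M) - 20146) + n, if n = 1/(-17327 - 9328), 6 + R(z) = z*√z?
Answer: -537151561/26655 - 405*I*√15 ≈ -20152.0 - 1568.6*I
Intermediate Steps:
R(z) = -6 + z^(3/2) (R(z) = -6 + z*√z = -6 + z^(3/2))
n = -1/26655 (n = 1/(-26655) = -1/26655 ≈ -3.7516e-5)
(R(M) - 20146) + n = ((-6 + (-135)^(3/2)) - 20146) - 1/26655 = ((-6 - 405*I*√15) - 20146) - 1/26655 = (-20152 - 405*I*√15) - 1/26655 = -537151561/26655 - 405*I*√15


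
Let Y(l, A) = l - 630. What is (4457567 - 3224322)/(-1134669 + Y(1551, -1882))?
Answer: -1233245/1133748 ≈ -1.0878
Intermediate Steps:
Y(l, A) = -630 + l
(4457567 - 3224322)/(-1134669 + Y(1551, -1882)) = (4457567 - 3224322)/(-1134669 + (-630 + 1551)) = 1233245/(-1134669 + 921) = 1233245/(-1133748) = 1233245*(-1/1133748) = -1233245/1133748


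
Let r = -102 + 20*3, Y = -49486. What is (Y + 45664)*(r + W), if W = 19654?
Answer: -74957064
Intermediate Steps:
r = -42 (r = -102 + 60 = -42)
(Y + 45664)*(r + W) = (-49486 + 45664)*(-42 + 19654) = -3822*19612 = -74957064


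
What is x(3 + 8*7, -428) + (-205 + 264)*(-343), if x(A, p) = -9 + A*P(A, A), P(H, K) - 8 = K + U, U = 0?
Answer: -16293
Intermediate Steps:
P(H, K) = 8 + K (P(H, K) = 8 + (K + 0) = 8 + K)
x(A, p) = -9 + A*(8 + A)
x(3 + 8*7, -428) + (-205 + 264)*(-343) = (-9 + (3 + 8*7)*(8 + (3 + 8*7))) + (-205 + 264)*(-343) = (-9 + (3 + 56)*(8 + (3 + 56))) + 59*(-343) = (-9 + 59*(8 + 59)) - 20237 = (-9 + 59*67) - 20237 = (-9 + 3953) - 20237 = 3944 - 20237 = -16293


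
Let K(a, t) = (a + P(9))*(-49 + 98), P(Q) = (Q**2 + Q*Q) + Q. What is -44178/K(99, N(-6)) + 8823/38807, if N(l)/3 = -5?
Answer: -266281226/85569435 ≈ -3.1119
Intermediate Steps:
P(Q) = Q + 2*Q**2 (P(Q) = (Q**2 + Q**2) + Q = 2*Q**2 + Q = Q + 2*Q**2)
N(l) = -15 (N(l) = 3*(-5) = -15)
K(a, t) = 8379 + 49*a (K(a, t) = (a + 9*(1 + 2*9))*(-49 + 98) = (a + 9*(1 + 18))*49 = (a + 9*19)*49 = (a + 171)*49 = (171 + a)*49 = 8379 + 49*a)
-44178/K(99, N(-6)) + 8823/38807 = -44178/(8379 + 49*99) + 8823/38807 = -44178/(8379 + 4851) + 8823*(1/38807) = -44178/13230 + 8823/38807 = -44178*1/13230 + 8823/38807 = -7363/2205 + 8823/38807 = -266281226/85569435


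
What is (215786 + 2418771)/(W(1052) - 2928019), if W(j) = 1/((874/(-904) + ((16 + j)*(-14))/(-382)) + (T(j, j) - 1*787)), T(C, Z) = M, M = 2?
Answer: -169862891328795/188783834790097 ≈ -0.89977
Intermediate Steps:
T(C, Z) = 2
W(j) = 1/(-67803463/86332 + 7*j/191) (W(j) = 1/((874/(-904) + ((16 + j)*(-14))/(-382)) + (2 - 1*787)) = 1/((874*(-1/904) + (-224 - 14*j)*(-1/382)) + (2 - 787)) = 1/((-437/452 + (112/191 + 7*j/191)) - 785) = 1/((-32843/86332 + 7*j/191) - 785) = 1/(-67803463/86332 + 7*j/191))
(215786 + 2418771)/(W(1052) - 2928019) = (215786 + 2418771)/(86332/(7*(-9686209 + 452*1052)) - 2928019) = 2634557/(86332/(7*(-9686209 + 475504)) - 2928019) = 2634557/((86332/7)/(-9210705) - 2928019) = 2634557/((86332/7)*(-1/9210705) - 2928019) = 2634557/(-86332/64474935 - 2928019) = 2634557/(-188783834790097/64474935) = 2634557*(-64474935/188783834790097) = -169862891328795/188783834790097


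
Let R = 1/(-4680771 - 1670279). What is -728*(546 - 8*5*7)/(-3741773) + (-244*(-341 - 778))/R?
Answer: -926925524875296536/534539 ≈ -1.7341e+12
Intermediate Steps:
R = -1/6351050 (R = 1/(-6351050) = -1/6351050 ≈ -1.5745e-7)
-728*(546 - 8*5*7)/(-3741773) + (-244*(-341 - 778))/R = -728*(546 - 8*5*7)/(-3741773) + (-244*(-341 - 778))/(-1/6351050) = -728*(546 - 40*7)*(-1/3741773) - 244*(-1119)*(-6351050) = -728*(546 - 280)*(-1/3741773) + 273036*(-6351050) = -728*266*(-1/3741773) - 1734065287800 = -193648*(-1/3741773) - 1734065287800 = 27664/534539 - 1734065287800 = -926925524875296536/534539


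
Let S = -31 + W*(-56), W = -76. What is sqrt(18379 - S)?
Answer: sqrt(14154) ≈ 118.97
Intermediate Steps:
S = 4225 (S = -31 - 76*(-56) = -31 + 4256 = 4225)
sqrt(18379 - S) = sqrt(18379 - 1*4225) = sqrt(18379 - 4225) = sqrt(14154)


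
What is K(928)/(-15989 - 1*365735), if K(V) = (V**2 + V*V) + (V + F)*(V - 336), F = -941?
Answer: -428668/95431 ≈ -4.4919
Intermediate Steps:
K(V) = 2*V**2 + (-941 + V)*(-336 + V) (K(V) = (V**2 + V*V) + (V - 941)*(V - 336) = (V**2 + V**2) + (-941 + V)*(-336 + V) = 2*V**2 + (-941 + V)*(-336 + V))
K(928)/(-15989 - 1*365735) = (316176 - 1277*928 + 3*928**2)/(-15989 - 1*365735) = (316176 - 1185056 + 3*861184)/(-15989 - 365735) = (316176 - 1185056 + 2583552)/(-381724) = 1714672*(-1/381724) = -428668/95431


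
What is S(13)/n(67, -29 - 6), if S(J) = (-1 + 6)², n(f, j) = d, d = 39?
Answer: 25/39 ≈ 0.64103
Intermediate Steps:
n(f, j) = 39
S(J) = 25 (S(J) = 5² = 25)
S(13)/n(67, -29 - 6) = 25/39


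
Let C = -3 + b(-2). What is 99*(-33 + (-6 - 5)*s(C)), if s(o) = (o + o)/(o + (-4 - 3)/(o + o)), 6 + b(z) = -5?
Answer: -27423/5 ≈ -5484.6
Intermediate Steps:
b(z) = -11 (b(z) = -6 - 5 = -11)
C = -14 (C = -3 - 11 = -14)
s(o) = 2*o/(o - 7/(2*o)) (s(o) = (2*o)/(o - 7*1/(2*o)) = (2*o)/(o - 7/(2*o)) = 2*o/(o - 7/(2*o)))
99*(-33 + (-6 - 5)*s(C)) = 99*(-33 + (-6 - 5)*(4*(-14)²/(-7 + 2*(-14)²))) = 99*(-33 - 44*196/(-7 + 2*196)) = 99*(-33 - 44*196/(-7 + 392)) = 99*(-33 - 44*196/385) = 99*(-33 - 11*112/55) = 99*(-33 - 112/5) = 99*(-277/5) = -27423/5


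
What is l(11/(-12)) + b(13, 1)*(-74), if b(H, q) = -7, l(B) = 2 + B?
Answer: 6229/12 ≈ 519.08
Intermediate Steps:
l(11/(-12)) + b(13, 1)*(-74) = (2 + 11/(-12)) - 7*(-74) = (2 + 11*(-1/12)) + 518 = (2 - 11/12) + 518 = 13/12 + 518 = 6229/12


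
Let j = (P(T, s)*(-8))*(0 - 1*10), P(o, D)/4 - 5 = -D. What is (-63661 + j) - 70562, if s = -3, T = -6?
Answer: -131663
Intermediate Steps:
P(o, D) = 20 - 4*D (P(o, D) = 20 + 4*(-D) = 20 - 4*D)
j = 2560 (j = ((20 - 4*(-3))*(-8))*(0 - 1*10) = ((20 + 12)*(-8))*(0 - 10) = (32*(-8))*(-10) = -256*(-10) = 2560)
(-63661 + j) - 70562 = (-63661 + 2560) - 70562 = -61101 - 70562 = -131663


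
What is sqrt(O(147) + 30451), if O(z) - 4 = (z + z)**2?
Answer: sqrt(116891) ≈ 341.89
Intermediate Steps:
O(z) = 4 + 4*z**2 (O(z) = 4 + (z + z)**2 = 4 + (2*z)**2 = 4 + 4*z**2)
sqrt(O(147) + 30451) = sqrt((4 + 4*147**2) + 30451) = sqrt((4 + 4*21609) + 30451) = sqrt((4 + 86436) + 30451) = sqrt(86440 + 30451) = sqrt(116891)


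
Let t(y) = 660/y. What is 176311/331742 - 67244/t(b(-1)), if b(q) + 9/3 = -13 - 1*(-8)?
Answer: 44644409411/54737430 ≈ 815.61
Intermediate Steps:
b(q) = -8 (b(q) = -3 + (-13 - 1*(-8)) = -3 + (-13 + 8) = -3 - 5 = -8)
176311/331742 - 67244/t(b(-1)) = 176311/331742 - 67244/(660/(-8)) = 176311*(1/331742) - 67244/(660*(-1/8)) = 176311/331742 - 67244/(-165/2) = 176311/331742 - 67244*(-2/165) = 176311/331742 + 134488/165 = 44644409411/54737430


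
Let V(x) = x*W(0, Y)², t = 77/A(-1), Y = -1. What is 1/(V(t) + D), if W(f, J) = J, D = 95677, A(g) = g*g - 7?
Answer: 6/573985 ≈ 1.0453e-5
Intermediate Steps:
A(g) = -7 + g² (A(g) = g² - 7 = -7 + g²)
t = -77/6 (t = 77/(-7 + (-1)²) = 77/(-7 + 1) = 77/(-6) = 77*(-⅙) = -77/6 ≈ -12.833)
V(x) = x (V(x) = x*(-1)² = x*1 = x)
1/(V(t) + D) = 1/(-77/6 + 95677) = 1/(573985/6) = 6/573985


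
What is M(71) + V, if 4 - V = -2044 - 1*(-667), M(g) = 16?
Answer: 1397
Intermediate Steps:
V = 1381 (V = 4 - (-2044 - 1*(-667)) = 4 - (-2044 + 667) = 4 - 1*(-1377) = 4 + 1377 = 1381)
M(71) + V = 16 + 1381 = 1397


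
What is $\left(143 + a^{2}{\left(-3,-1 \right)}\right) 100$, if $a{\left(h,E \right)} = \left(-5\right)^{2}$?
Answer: $76800$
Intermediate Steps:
$a{\left(h,E \right)} = 25$
$\left(143 + a^{2}{\left(-3,-1 \right)}\right) 100 = \left(143 + 25^{2}\right) 100 = \left(143 + 625\right) 100 = 768 \cdot 100 = 76800$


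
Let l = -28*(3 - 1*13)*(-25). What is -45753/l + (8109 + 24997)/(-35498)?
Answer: 696198997/124243000 ≈ 5.6035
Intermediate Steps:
l = -7000 (l = -28*(3 - 13)*(-25) = -28*(-10)*(-25) = 280*(-25) = -7000)
-45753/l + (8109 + 24997)/(-35498) = -45753/(-7000) + (8109 + 24997)/(-35498) = -45753*(-1/7000) + 33106*(-1/35498) = 45753/7000 - 16553/17749 = 696198997/124243000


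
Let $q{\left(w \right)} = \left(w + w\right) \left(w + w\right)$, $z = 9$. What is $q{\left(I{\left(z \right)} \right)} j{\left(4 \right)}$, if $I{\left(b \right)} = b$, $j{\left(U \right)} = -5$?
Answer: $-1620$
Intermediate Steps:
$q{\left(w \right)} = 4 w^{2}$ ($q{\left(w \right)} = 2 w 2 w = 4 w^{2}$)
$q{\left(I{\left(z \right)} \right)} j{\left(4 \right)} = 4 \cdot 9^{2} \left(-5\right) = 4 \cdot 81 \left(-5\right) = 324 \left(-5\right) = -1620$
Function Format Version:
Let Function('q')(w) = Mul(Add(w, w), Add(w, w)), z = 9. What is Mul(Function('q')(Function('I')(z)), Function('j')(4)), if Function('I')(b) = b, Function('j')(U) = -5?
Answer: -1620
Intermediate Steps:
Function('q')(w) = Mul(4, Pow(w, 2)) (Function('q')(w) = Mul(Mul(2, w), Mul(2, w)) = Mul(4, Pow(w, 2)))
Mul(Function('q')(Function('I')(z)), Function('j')(4)) = Mul(Mul(4, Pow(9, 2)), -5) = Mul(Mul(4, 81), -5) = Mul(324, -5) = -1620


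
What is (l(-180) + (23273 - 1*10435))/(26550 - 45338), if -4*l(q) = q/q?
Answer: -51351/75152 ≈ -0.68330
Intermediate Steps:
l(q) = -¼ (l(q) = -q/(4*q) = -¼*1 = -¼)
(l(-180) + (23273 - 1*10435))/(26550 - 45338) = (-¼ + (23273 - 1*10435))/(26550 - 45338) = (-¼ + (23273 - 10435))/(-18788) = (-¼ + 12838)*(-1/18788) = (51351/4)*(-1/18788) = -51351/75152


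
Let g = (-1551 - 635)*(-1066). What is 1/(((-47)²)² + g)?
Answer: 1/7209957 ≈ 1.3870e-7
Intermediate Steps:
g = 2330276 (g = -2186*(-1066) = 2330276)
1/(((-47)²)² + g) = 1/(((-47)²)² + 2330276) = 1/(2209² + 2330276) = 1/(4879681 + 2330276) = 1/7209957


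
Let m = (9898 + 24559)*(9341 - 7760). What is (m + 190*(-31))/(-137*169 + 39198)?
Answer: 54470627/16045 ≈ 3394.9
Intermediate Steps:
m = 54476517 (m = 34457*1581 = 54476517)
(m + 190*(-31))/(-137*169 + 39198) = (54476517 + 190*(-31))/(-137*169 + 39198) = (54476517 - 5890)/(-23153 + 39198) = 54470627/16045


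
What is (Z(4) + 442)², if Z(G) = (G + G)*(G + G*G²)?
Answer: 972196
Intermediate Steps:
Z(G) = 2*G*(G + G³) (Z(G) = (2*G)*(G + G³) = 2*G*(G + G³))
(Z(4) + 442)² = (2*4²*(1 + 4²) + 442)² = (2*16*(1 + 16) + 442)² = (2*16*17 + 442)² = (544 + 442)² = 986² = 972196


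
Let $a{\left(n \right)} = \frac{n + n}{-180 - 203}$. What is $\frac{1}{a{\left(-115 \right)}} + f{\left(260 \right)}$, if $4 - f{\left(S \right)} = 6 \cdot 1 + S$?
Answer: $- \frac{59877}{230} \approx -260.33$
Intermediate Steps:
$a{\left(n \right)} = - \frac{2 n}{383}$ ($a{\left(n \right)} = \frac{2 n}{-383} = 2 n \left(- \frac{1}{383}\right) = - \frac{2 n}{383}$)
$f{\left(S \right)} = -2 - S$ ($f{\left(S \right)} = 4 - \left(6 \cdot 1 + S\right) = 4 - \left(6 + S\right) = -2 - S$)
$\frac{1}{a{\left(-115 \right)}} + f{\left(260 \right)} = \frac{1}{\left(- \frac{2}{383}\right) \left(-115\right)} - 262 = \frac{1}{\frac{230}{383}} - 262 = \frac{383}{230} - 262 = - \frac{59877}{230}$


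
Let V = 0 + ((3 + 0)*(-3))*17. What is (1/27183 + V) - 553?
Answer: -19191197/27183 ≈ -706.00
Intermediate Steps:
V = -153 (V = 0 + (3*(-3))*17 = 0 - 9*17 = 0 - 153 = -153)
(1/27183 + V) - 553 = (1/27183 - 153) - 553 = -4158998/27183 - 553 = -19191197/27183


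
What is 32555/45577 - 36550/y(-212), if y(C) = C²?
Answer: -15565/157304 ≈ -0.098948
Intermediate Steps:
32555/45577 - 36550/y(-212) = 32555/45577 - 36550/((-212)²) = 32555*(1/45577) - 36550/44944 = 5/7 - 36550*1/44944 = 5/7 - 18275/22472 = -15565/157304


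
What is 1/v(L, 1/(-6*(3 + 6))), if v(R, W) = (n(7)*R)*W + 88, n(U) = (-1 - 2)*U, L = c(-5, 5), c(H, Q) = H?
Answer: 18/1549 ≈ 0.011620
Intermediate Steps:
L = -5
n(U) = -3*U
v(R, W) = 88 - 21*R*W (v(R, W) = ((-3*7)*R)*W + 88 = (-21*R)*W + 88 = -21*R*W + 88 = 88 - 21*R*W)
1/v(L, 1/(-6*(3 + 6))) = 1/(88 - 21*(-5)/(-6*(3 + 6))) = 1/(88 - 21*(-5)/(-6*9)) = 1/(88 - 21*(-5)/(-54)) = 1/(88 - 21*(-5)*(-1/54)) = 1/(88 - 35/18) = 1/(1549/18) = 18/1549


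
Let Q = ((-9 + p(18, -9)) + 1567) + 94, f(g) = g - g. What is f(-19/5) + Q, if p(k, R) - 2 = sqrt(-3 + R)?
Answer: 1654 + 2*I*sqrt(3) ≈ 1654.0 + 3.4641*I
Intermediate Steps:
p(k, R) = 2 + sqrt(-3 + R)
f(g) = 0
Q = 1654 + 2*I*sqrt(3) (Q = ((-9 + (2 + sqrt(-3 - 9))) + 1567) + 94 = ((-9 + (2 + sqrt(-12))) + 1567) + 94 = ((-9 + (2 + 2*I*sqrt(3))) + 1567) + 94 = ((-7 + 2*I*sqrt(3)) + 1567) + 94 = (1560 + 2*I*sqrt(3)) + 94 = 1654 + 2*I*sqrt(3) ≈ 1654.0 + 3.4641*I)
f(-19/5) + Q = 0 + (1654 + 2*I*sqrt(3)) = 1654 + 2*I*sqrt(3)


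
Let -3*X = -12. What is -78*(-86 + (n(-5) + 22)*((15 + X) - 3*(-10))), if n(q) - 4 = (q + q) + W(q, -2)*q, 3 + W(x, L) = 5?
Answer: -16224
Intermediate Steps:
X = 4 (X = -1/3*(-12) = 4)
W(x, L) = 2 (W(x, L) = -3 + 5 = 2)
n(q) = 4 + 4*q (n(q) = 4 + ((q + q) + 2*q) = 4 + (2*q + 2*q) = 4 + 4*q)
-78*(-86 + (n(-5) + 22)*((15 + X) - 3*(-10))) = -78*(-86 + ((4 + 4*(-5)) + 22)*((15 + 4) - 3*(-10))) = -78*(-86 + ((4 - 20) + 22)*(19 + 30)) = -78*(-86 + (-16 + 22)*49) = -78*(-86 + 6*49) = -78*(-86 + 294) = -78*208 = -16224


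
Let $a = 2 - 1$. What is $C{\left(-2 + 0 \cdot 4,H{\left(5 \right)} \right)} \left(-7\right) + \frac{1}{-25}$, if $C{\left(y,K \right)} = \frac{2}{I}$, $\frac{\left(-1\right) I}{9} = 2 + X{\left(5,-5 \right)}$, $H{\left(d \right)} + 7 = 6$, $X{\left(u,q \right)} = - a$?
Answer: $\frac{341}{225} \approx 1.5156$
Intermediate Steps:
$a = 1$ ($a = 2 - 1 = 1$)
$X{\left(u,q \right)} = -1$ ($X{\left(u,q \right)} = \left(-1\right) 1 = -1$)
$H{\left(d \right)} = -1$ ($H{\left(d \right)} = -7 + 6 = -1$)
$I = -9$ ($I = - 9 \left(2 - 1\right) = \left(-9\right) 1 = -9$)
$C{\left(y,K \right)} = - \frac{2}{9}$ ($C{\left(y,K \right)} = \frac{2}{-9} = 2 \left(- \frac{1}{9}\right) = - \frac{2}{9}$)
$C{\left(-2 + 0 \cdot 4,H{\left(5 \right)} \right)} \left(-7\right) + \frac{1}{-25} = \left(- \frac{2}{9}\right) \left(-7\right) + \frac{1}{-25} = \frac{14}{9} - \frac{1}{25} = \frac{341}{225}$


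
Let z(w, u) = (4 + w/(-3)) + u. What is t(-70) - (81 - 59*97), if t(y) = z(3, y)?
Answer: 5575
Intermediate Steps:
z(w, u) = 4 + u - w/3 (z(w, u) = (4 + w*(-1/3)) + u = (4 - w/3) + u = 4 + u - w/3)
t(y) = 3 + y (t(y) = 4 + y - 1/3*3 = 4 + y - 1 = 3 + y)
t(-70) - (81 - 59*97) = (3 - 70) - (81 - 59*97) = -67 - (81 - 5723) = -67 - 1*(-5642) = -67 + 5642 = 5575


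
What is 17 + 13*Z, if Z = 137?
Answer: 1798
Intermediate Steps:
17 + 13*Z = 17 + 13*137 = 17 + 1781 = 1798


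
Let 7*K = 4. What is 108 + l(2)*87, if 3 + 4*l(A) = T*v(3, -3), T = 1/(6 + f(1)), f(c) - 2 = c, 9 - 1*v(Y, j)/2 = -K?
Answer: 7477/84 ≈ 89.012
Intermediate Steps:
K = 4/7 (K = (⅐)*4 = 4/7 ≈ 0.57143)
v(Y, j) = 134/7 (v(Y, j) = 18 - (-2)*4/7 = 18 - 2*(-4/7) = 18 + 8/7 = 134/7)
f(c) = 2 + c
T = ⅑ (T = 1/(6 + (2 + 1)) = 1/(6 + 3) = 1/9 = ⅑ ≈ 0.11111)
l(A) = -55/252 (l(A) = -¾ + ((⅑)*(134/7))/4 = -¾ + (¼)*(134/63) = -¾ + 67/126 = -55/252)
108 + l(2)*87 = 108 - 55/252*87 = 108 - 1595/84 = 7477/84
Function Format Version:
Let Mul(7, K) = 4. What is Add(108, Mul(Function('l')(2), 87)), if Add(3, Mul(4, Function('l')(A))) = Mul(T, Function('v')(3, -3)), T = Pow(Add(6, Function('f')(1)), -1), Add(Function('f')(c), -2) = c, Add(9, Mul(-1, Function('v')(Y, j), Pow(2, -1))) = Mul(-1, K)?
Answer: Rational(7477, 84) ≈ 89.012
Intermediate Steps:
K = Rational(4, 7) (K = Mul(Rational(1, 7), 4) = Rational(4, 7) ≈ 0.57143)
Function('v')(Y, j) = Rational(134, 7) (Function('v')(Y, j) = Add(18, Mul(-2, Mul(-1, Rational(4, 7)))) = Add(18, Mul(-2, Rational(-4, 7))) = Add(18, Rational(8, 7)) = Rational(134, 7))
Function('f')(c) = Add(2, c)
T = Rational(1, 9) (T = Pow(Add(6, Add(2, 1)), -1) = Pow(Add(6, 3), -1) = Pow(9, -1) = Rational(1, 9) ≈ 0.11111)
Function('l')(A) = Rational(-55, 252) (Function('l')(A) = Add(Rational(-3, 4), Mul(Rational(1, 4), Mul(Rational(1, 9), Rational(134, 7)))) = Add(Rational(-3, 4), Mul(Rational(1, 4), Rational(134, 63))) = Add(Rational(-3, 4), Rational(67, 126)) = Rational(-55, 252))
Add(108, Mul(Function('l')(2), 87)) = Add(108, Mul(Rational(-55, 252), 87)) = Add(108, Rational(-1595, 84)) = Rational(7477, 84)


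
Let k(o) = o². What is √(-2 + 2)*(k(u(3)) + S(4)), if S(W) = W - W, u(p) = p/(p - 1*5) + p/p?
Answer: 0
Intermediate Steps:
u(p) = 1 + p/(-5 + p) (u(p) = p/(p - 5) + 1 = p/(-5 + p) + 1 = 1 + p/(-5 + p))
S(W) = 0
√(-2 + 2)*(k(u(3)) + S(4)) = √(-2 + 2)*(((-5 + 2*3)/(-5 + 3))² + 0) = √0*(((-5 + 6)/(-2))² + 0) = 0*((-½*1)² + 0) = 0*((-½)² + 0) = 0*(¼ + 0) = 0*(¼) = 0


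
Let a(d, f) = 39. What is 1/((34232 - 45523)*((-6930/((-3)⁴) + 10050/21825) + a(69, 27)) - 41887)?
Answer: 873/417793780 ≈ 2.0895e-6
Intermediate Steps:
1/((34232 - 45523)*((-6930/((-3)⁴) + 10050/21825) + a(69, 27)) - 41887) = 1/((34232 - 45523)*((-6930/((-3)⁴) + 10050/21825) + 39) - 41887) = 1/(-11291*((-6930/81 + 10050*(1/21825)) + 39) - 41887) = 1/(-11291*((-6930*1/81 + 134/291) + 39) - 41887) = 1/(-11291*((-770/9 + 134/291) + 39) - 41887) = 1/(-11291*(-74288/873 + 39) - 41887) = 1/(-11291*(-40241/873) - 41887) = 1/(454361131/873 - 41887) = 1/(417793780/873) = 873/417793780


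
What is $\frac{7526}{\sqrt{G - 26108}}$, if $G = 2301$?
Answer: $- \frac{7526 i \sqrt{23807}}{23807} \approx - 48.777 i$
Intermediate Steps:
$\frac{7526}{\sqrt{G - 26108}} = \frac{7526}{\sqrt{2301 - 26108}} = \frac{7526}{\sqrt{-23807}} = \frac{7526}{i \sqrt{23807}} = 7526 \left(- \frac{i \sqrt{23807}}{23807}\right) = - \frac{7526 i \sqrt{23807}}{23807}$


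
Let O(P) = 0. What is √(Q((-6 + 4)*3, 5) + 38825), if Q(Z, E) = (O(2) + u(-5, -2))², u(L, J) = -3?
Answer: √38834 ≈ 197.06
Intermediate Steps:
Q(Z, E) = 9 (Q(Z, E) = (0 - 3)² = (-3)² = 9)
√(Q((-6 + 4)*3, 5) + 38825) = √(9 + 38825) = √38834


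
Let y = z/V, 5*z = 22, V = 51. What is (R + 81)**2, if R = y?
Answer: 427538329/65025 ≈ 6575.0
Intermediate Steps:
z = 22/5 (z = (1/5)*22 = 22/5 ≈ 4.4000)
y = 22/255 (y = (22/5)/51 = (22/5)*(1/51) = 22/255 ≈ 0.086275)
R = 22/255 ≈ 0.086275
(R + 81)**2 = (22/255 + 81)**2 = (20677/255)**2 = 427538329/65025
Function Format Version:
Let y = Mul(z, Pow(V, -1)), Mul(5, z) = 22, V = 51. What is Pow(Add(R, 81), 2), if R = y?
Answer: Rational(427538329, 65025) ≈ 6575.0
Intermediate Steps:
z = Rational(22, 5) (z = Mul(Rational(1, 5), 22) = Rational(22, 5) ≈ 4.4000)
y = Rational(22, 255) (y = Mul(Rational(22, 5), Pow(51, -1)) = Mul(Rational(22, 5), Rational(1, 51)) = Rational(22, 255) ≈ 0.086275)
R = Rational(22, 255) ≈ 0.086275
Pow(Add(R, 81), 2) = Pow(Add(Rational(22, 255), 81), 2) = Pow(Rational(20677, 255), 2) = Rational(427538329, 65025)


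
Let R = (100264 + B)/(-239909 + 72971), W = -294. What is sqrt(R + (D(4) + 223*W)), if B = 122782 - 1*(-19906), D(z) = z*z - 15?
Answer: I*sqrt(50753163937485)/27823 ≈ 256.05*I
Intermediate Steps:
D(z) = -15 + z**2 (D(z) = z**2 - 15 = -15 + z**2)
B = 142688 (B = 122782 + 19906 = 142688)
R = -40492/27823 (R = (100264 + 142688)/(-239909 + 72971) = 242952/(-166938) = 242952*(-1/166938) = -40492/27823 ≈ -1.4553)
sqrt(R + (D(4) + 223*W)) = sqrt(-40492/27823 + ((-15 + 4**2) + 223*(-294))) = sqrt(-40492/27823 + ((-15 + 16) - 65562)) = sqrt(-40492/27823 + (1 - 65562)) = sqrt(-40492/27823 - 65561) = sqrt(-1824144195/27823) = I*sqrt(50753163937485)/27823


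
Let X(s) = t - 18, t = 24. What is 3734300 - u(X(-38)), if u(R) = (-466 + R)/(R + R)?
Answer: 11203015/3 ≈ 3.7343e+6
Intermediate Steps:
X(s) = 6 (X(s) = 24 - 18 = 6)
u(R) = (-466 + R)/(2*R) (u(R) = (-466 + R)/((2*R)) = (-466 + R)*(1/(2*R)) = (-466 + R)/(2*R))
3734300 - u(X(-38)) = 3734300 - (-466 + 6)/(2*6) = 3734300 - (-460)/(2*6) = 3734300 - 1*(-115/3) = 3734300 + 115/3 = 11203015/3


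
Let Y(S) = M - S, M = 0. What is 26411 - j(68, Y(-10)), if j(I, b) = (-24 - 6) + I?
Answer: 26373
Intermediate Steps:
Y(S) = -S (Y(S) = 0 - S = -S)
j(I, b) = -30 + I
26411 - j(68, Y(-10)) = 26411 - (-30 + 68) = 26411 - 1*38 = 26411 - 38 = 26373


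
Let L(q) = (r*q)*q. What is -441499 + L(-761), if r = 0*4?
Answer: -441499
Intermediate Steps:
r = 0
L(q) = 0 (L(q) = (0*q)*q = 0*q = 0)
-441499 + L(-761) = -441499 + 0 = -441499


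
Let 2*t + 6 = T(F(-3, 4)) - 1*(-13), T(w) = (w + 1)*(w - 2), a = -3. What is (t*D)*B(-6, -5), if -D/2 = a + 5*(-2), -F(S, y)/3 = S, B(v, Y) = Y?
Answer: -5005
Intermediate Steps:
F(S, y) = -3*S
T(w) = (1 + w)*(-2 + w)
D = 26 (D = -2*(-3 + 5*(-2)) = -2*(-3 - 10) = -2*(-13) = 26)
t = 77/2 (t = -3 + ((-2 + (-3*(-3))² - (-3)*(-3)) - 1*(-13))/2 = -3 + ((-2 + 9² - 1*9) + 13)/2 = -3 + ((-2 + 81 - 9) + 13)/2 = -3 + (70 + 13)/2 = -3 + (½)*83 = -3 + 83/2 = 77/2 ≈ 38.500)
(t*D)*B(-6, -5) = ((77/2)*26)*(-5) = 1001*(-5) = -5005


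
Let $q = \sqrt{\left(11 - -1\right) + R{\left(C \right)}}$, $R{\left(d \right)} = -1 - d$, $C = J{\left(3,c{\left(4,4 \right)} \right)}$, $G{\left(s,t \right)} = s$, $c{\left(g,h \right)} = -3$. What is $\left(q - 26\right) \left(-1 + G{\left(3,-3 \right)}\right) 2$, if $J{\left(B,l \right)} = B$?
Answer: $-104 + 8 \sqrt{2} \approx -92.686$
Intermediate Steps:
$C = 3$
$q = 2 \sqrt{2}$ ($q = \sqrt{\left(11 - -1\right) - 4} = \sqrt{\left(11 + 1\right) - 4} = \sqrt{12 - 4} = \sqrt{8} = 2 \sqrt{2} \approx 2.8284$)
$\left(q - 26\right) \left(-1 + G{\left(3,-3 \right)}\right) 2 = \left(2 \sqrt{2} - 26\right) \left(-1 + 3\right) 2 = \left(-26 + 2 \sqrt{2}\right) 2 \cdot 2 = \left(-26 + 2 \sqrt{2}\right) 4 = -104 + 8 \sqrt{2}$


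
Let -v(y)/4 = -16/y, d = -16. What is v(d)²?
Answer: 16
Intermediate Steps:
v(y) = 64/y (v(y) = -(-64)/y = 64/y)
v(d)² = (64/(-16))² = (64*(-1/16))² = (-4)² = 16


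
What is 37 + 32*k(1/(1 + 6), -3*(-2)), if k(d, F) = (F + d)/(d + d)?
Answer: 725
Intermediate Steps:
k(d, F) = (F + d)/(2*d) (k(d, F) = (F + d)/((2*d)) = (F + d)*(1/(2*d)) = (F + d)/(2*d))
37 + 32*k(1/(1 + 6), -3*(-2)) = 37 + 32*((-3*(-2) + 1/(1 + 6))/(2*(1/(1 + 6)))) = 37 + 32*((6 + 1/7)/(2*(1/7))) = 37 + 32*((6 + ⅐)/(2*(⅐))) = 37 + 32*((½)*7*(43/7)) = 37 + 32*(43/2) = 37 + 688 = 725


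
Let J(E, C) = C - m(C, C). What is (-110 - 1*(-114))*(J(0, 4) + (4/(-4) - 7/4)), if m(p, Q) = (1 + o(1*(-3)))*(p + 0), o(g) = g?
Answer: 37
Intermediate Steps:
m(p, Q) = -2*p (m(p, Q) = (1 + 1*(-3))*(p + 0) = (1 - 3)*p = -2*p)
J(E, C) = 3*C (J(E, C) = C - (-2)*C = C + 2*C = 3*C)
(-110 - 1*(-114))*(J(0, 4) + (4/(-4) - 7/4)) = (-110 - 1*(-114))*(3*4 + (4/(-4) - 7/4)) = (-110 + 114)*(12 + (4*(-¼) - 7*¼)) = 4*(12 + (-1 - 7/4)) = 4*(12 - 11/4) = 4*(37/4) = 37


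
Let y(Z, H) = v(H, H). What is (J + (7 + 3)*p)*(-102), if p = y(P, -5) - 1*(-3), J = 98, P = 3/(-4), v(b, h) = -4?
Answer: -8976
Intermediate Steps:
P = -¾ (P = 3*(-¼) = -¾ ≈ -0.75000)
y(Z, H) = -4
p = -1 (p = -4 - 1*(-3) = -4 + 3 = -1)
(J + (7 + 3)*p)*(-102) = (98 + (7 + 3)*(-1))*(-102) = (98 + 10*(-1))*(-102) = (98 - 10)*(-102) = 88*(-102) = -8976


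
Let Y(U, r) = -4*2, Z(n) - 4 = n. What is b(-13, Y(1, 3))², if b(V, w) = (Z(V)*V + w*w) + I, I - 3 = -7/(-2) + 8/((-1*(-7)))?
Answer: 6974881/196 ≈ 35586.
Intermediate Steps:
Z(n) = 4 + n
Y(U, r) = -8
I = 107/14 (I = 3 + (-7/(-2) + 8/((-1*(-7)))) = 3 + (-7*(-½) + 8/7) = 3 + (7/2 + 8*(⅐)) = 3 + (7/2 + 8/7) = 3 + 65/14 = 107/14 ≈ 7.6429)
b(V, w) = 107/14 + w² + V*(4 + V) (b(V, w) = ((4 + V)*V + w*w) + 107/14 = (V*(4 + V) + w²) + 107/14 = (w² + V*(4 + V)) + 107/14 = 107/14 + w² + V*(4 + V))
b(-13, Y(1, 3))² = (107/14 + (-8)² - 13*(4 - 13))² = (107/14 + 64 - 13*(-9))² = (107/14 + 64 + 117)² = (2641/14)² = 6974881/196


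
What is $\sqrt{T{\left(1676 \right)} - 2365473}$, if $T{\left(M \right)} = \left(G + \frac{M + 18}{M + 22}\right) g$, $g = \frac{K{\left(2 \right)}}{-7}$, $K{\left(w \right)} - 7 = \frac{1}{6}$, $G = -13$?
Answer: $\frac{2 i \sqrt{20886573970598}}{5943} \approx 1538.0 i$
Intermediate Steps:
$K{\left(w \right)} = \frac{43}{6}$ ($K{\left(w \right)} = 7 + \frac{1}{6} = \frac{43}{6}$)
$g = - \frac{43}{42}$ ($g = \frac{43}{6 \left(-7\right)} = \frac{43}{6} \left(- \frac{1}{7}\right) = - \frac{43}{42} \approx -1.0238$)
$T{\left(M \right)} = \frac{559}{42} - \frac{43 \left(18 + M\right)}{42 \left(22 + M\right)}$ ($T{\left(M \right)} = \left(-13 + \frac{M + 18}{M + 22}\right) \left(- \frac{43}{42}\right) = \left(-13 + \frac{18 + M}{22 + M}\right) \left(- \frac{43}{42}\right) = \frac{559}{42} - \frac{43 \left(18 + M\right)}{42 \left(22 + M\right)}$)
$\sqrt{T{\left(1676 \right)} - 2365473} = \sqrt{\frac{86 \left(67 + 3 \cdot 1676\right)}{21 \left(22 + 1676\right)} - 2365473} = \sqrt{\frac{86 \left(67 + 5028\right)}{21 \cdot 1698} - 2365473} = \sqrt{\frac{86}{21} \cdot \frac{1}{1698} \cdot 5095 - 2365473} = \sqrt{\frac{219085}{17829} - 2365473} = \sqrt{- \frac{42173799032}{17829}} = \frac{2 i \sqrt{20886573970598}}{5943}$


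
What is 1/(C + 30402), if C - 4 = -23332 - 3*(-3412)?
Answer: 1/17310 ≈ 5.7770e-5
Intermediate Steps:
C = -13092 (C = 4 + (-23332 - 3*(-3412)) = 4 + (-23332 - 1*(-10236)) = 4 + (-23332 + 10236) = 4 - 13096 = -13092)
1/(C + 30402) = 1/(-13092 + 30402) = 1/17310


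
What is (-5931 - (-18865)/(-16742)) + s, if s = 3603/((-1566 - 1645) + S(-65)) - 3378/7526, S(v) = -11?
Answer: -9124693798048/1537776291 ≈ -5933.7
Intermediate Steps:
s = -6333349/4041462 (s = 3603/((-1566 - 1645) - 11) - 3378/7526 = 3603/(-3211 - 11) - 3378*1/7526 = 3603/(-3222) - 1689/3763 = 3603*(-1/3222) - 1689/3763 = -1201/1074 - 1689/3763 = -6333349/4041462 ≈ -1.5671)
(-5931 - (-18865)/(-16742)) + s = (-5931 - (-18865)/(-16742)) - 6333349/4041462 = (-5931 - (-18865)*(-1)/16742) - 6333349/4041462 = (-5931 - 1*1715/1522) - 6333349/4041462 = (-5931 - 1715/1522) - 6333349/4041462 = -9028697/1522 - 6333349/4041462 = -9124693798048/1537776291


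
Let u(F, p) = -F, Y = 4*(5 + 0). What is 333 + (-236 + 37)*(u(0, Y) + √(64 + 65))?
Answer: 333 - 199*√129 ≈ -1927.2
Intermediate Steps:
Y = 20 (Y = 4*5 = 20)
333 + (-236 + 37)*(u(0, Y) + √(64 + 65)) = 333 + (-236 + 37)*(-1*0 + √(64 + 65)) = 333 - 199*(0 + √129) = 333 - 199*√129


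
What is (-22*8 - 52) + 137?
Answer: -91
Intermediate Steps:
(-22*8 - 52) + 137 = (-176 - 52) + 137 = -228 + 137 = -91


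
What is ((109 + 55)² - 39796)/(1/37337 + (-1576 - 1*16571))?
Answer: 240823650/338777269 ≈ 0.71086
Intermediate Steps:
((109 + 55)² - 39796)/(1/37337 + (-1576 - 1*16571)) = (164² - 39796)/(1/37337 + (-1576 - 16571)) = (26896 - 39796)/(1/37337 - 18147) = -12900/(-677554538/37337) = -12900*(-37337/677554538) = 240823650/338777269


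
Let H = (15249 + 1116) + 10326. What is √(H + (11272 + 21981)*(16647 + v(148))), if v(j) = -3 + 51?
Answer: √555185526 ≈ 23562.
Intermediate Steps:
v(j) = 48
H = 26691 (H = 16365 + 10326 = 26691)
√(H + (11272 + 21981)*(16647 + v(148))) = √(26691 + (11272 + 21981)*(16647 + 48)) = √(26691 + 33253*16695) = √(26691 + 555158835) = √555185526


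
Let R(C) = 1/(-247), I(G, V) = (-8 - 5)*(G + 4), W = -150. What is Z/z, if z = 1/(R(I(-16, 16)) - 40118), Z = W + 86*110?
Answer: -4855482030/13 ≈ -3.7350e+8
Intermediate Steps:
I(G, V) = -52 - 13*G (I(G, V) = -13*(4 + G) = -52 - 13*G)
R(C) = -1/247
Z = 9310 (Z = -150 + 86*110 = -150 + 9460 = 9310)
z = -247/9909147 (z = 1/(-1/247 - 40118) = 1/(-9909147/247) = -247/9909147 ≈ -2.4926e-5)
Z/z = 9310/(-247/9909147) = 9310*(-9909147/247) = -4855482030/13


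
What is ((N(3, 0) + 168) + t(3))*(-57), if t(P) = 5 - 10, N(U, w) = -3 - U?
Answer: -8949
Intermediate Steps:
t(P) = -5
((N(3, 0) + 168) + t(3))*(-57) = (((-3 - 1*3) + 168) - 5)*(-57) = (((-3 - 3) + 168) - 5)*(-57) = ((-6 + 168) - 5)*(-57) = (162 - 5)*(-57) = 157*(-57) = -8949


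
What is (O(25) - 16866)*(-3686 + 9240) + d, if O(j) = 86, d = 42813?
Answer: -93153307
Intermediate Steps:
(O(25) - 16866)*(-3686 + 9240) + d = (86 - 16866)*(-3686 + 9240) + 42813 = -16780*5554 + 42813 = -93196120 + 42813 = -93153307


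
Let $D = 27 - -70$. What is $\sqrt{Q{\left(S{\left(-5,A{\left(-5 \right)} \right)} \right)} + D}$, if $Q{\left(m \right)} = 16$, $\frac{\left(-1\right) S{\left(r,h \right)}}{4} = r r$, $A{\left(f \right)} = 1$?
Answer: $\sqrt{113} \approx 10.63$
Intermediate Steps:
$D = 97$ ($D = 27 + 70 = 97$)
$S{\left(r,h \right)} = - 4 r^{2}$ ($S{\left(r,h \right)} = - 4 r r = - 4 r^{2}$)
$\sqrt{Q{\left(S{\left(-5,A{\left(-5 \right)} \right)} \right)} + D} = \sqrt{16 + 97} = \sqrt{113}$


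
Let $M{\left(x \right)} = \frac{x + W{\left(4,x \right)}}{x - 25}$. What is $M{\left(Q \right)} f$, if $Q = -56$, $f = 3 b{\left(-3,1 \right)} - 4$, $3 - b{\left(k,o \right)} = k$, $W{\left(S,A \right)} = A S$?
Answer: $\frac{3920}{81} \approx 48.395$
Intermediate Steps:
$b{\left(k,o \right)} = 3 - k$
$f = 14$ ($f = 3 \left(3 - -3\right) - 4 = 3 \left(3 + 3\right) - 4 = 3 \cdot 6 - 4 = 18 - 4 = 14$)
$M{\left(x \right)} = \frac{5 x}{-25 + x}$ ($M{\left(x \right)} = \frac{x + x 4}{x - 25} = \frac{x + 4 x}{-25 + x} = \frac{5 x}{-25 + x}$)
$M{\left(Q \right)} f = 5 \left(-56\right) \frac{1}{-25 - 56} \cdot 14 = 5 \left(-56\right) \frac{1}{-81} \cdot 14 = 5 \left(-56\right) \left(- \frac{1}{81}\right) 14 = \frac{280}{81} \cdot 14 = \frac{3920}{81}$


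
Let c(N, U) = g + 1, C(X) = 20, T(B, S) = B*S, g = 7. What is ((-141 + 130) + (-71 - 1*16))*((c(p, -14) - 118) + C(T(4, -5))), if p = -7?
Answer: 8820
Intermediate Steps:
c(N, U) = 8 (c(N, U) = 7 + 1 = 8)
((-141 + 130) + (-71 - 1*16))*((c(p, -14) - 118) + C(T(4, -5))) = ((-141 + 130) + (-71 - 1*16))*((8 - 118) + 20) = (-11 + (-71 - 16))*(-110 + 20) = (-11 - 87)*(-90) = -98*(-90) = 8820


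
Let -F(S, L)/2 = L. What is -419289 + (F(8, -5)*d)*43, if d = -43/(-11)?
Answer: -4593689/11 ≈ -4.1761e+5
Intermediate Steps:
d = 43/11 (d = -43*(-1/11) = 43/11 ≈ 3.9091)
F(S, L) = -2*L
-419289 + (F(8, -5)*d)*43 = -419289 + (-2*(-5)*(43/11))*43 = -419289 + (10*(43/11))*43 = -419289 + (430/11)*43 = -419289 + 18490/11 = -4593689/11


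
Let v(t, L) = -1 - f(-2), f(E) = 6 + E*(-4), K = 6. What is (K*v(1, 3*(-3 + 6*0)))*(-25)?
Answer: 2250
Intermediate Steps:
f(E) = 6 - 4*E
v(t, L) = -15 (v(t, L) = -1 - (6 - 4*(-2)) = -1 - (6 + 8) = -1 - 1*14 = -1 - 14 = -15)
(K*v(1, 3*(-3 + 6*0)))*(-25) = (6*(-15))*(-25) = -90*(-25) = 2250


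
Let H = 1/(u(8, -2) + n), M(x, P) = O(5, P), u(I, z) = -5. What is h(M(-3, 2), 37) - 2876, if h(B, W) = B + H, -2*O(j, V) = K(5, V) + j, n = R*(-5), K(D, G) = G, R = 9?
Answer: -71988/25 ≈ -2879.5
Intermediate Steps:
n = -45 (n = 9*(-5) = -45)
O(j, V) = -V/2 - j/2 (O(j, V) = -(V + j)/2 = -V/2 - j/2)
M(x, P) = -5/2 - P/2 (M(x, P) = -P/2 - ½*5 = -P/2 - 5/2 = -5/2 - P/2)
H = -1/50 (H = 1/(-5 - 45) = 1/(-50) = -1/50 ≈ -0.020000)
h(B, W) = -1/50 + B (h(B, W) = B - 1/50 = -1/50 + B)
h(M(-3, 2), 37) - 2876 = (-1/50 + (-5/2 - ½*2)) - 2876 = (-1/50 + (-5/2 - 1)) - 2876 = (-1/50 - 7/2) - 2876 = -88/25 - 2876 = -71988/25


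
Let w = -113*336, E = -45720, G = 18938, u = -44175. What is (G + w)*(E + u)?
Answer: 1710701850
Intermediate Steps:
w = -37968
(G + w)*(E + u) = (18938 - 37968)*(-45720 - 44175) = -19030*(-89895) = 1710701850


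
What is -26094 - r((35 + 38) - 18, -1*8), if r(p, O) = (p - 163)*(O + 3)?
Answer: -26634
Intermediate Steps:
r(p, O) = (-163 + p)*(3 + O)
-26094 - r((35 + 38) - 18, -1*8) = -26094 - (-489 - (-163)*8 + 3*((35 + 38) - 18) + (-1*8)*((35 + 38) - 18)) = -26094 - (-489 - 163*(-8) + 3*(73 - 18) - 8*(73 - 18)) = -26094 - (-489 + 1304 + 3*55 - 8*55) = -26094 - (-489 + 1304 + 165 - 440) = -26094 - 1*540 = -26094 - 540 = -26634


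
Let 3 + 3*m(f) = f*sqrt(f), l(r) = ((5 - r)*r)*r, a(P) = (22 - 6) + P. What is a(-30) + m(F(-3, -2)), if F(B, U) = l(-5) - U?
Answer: -15 + 504*sqrt(7) ≈ 1318.5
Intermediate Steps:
a(P) = 16 + P
l(r) = r**2*(5 - r) (l(r) = (r*(5 - r))*r = r**2*(5 - r))
F(B, U) = 250 - U (F(B, U) = (-5)**2*(5 - 1*(-5)) - U = 25*(5 + 5) - U = 25*10 - U = 250 - U)
m(f) = -1 + f**(3/2)/3 (m(f) = -1 + (f*sqrt(f))/3 = -1 + f**(3/2)/3)
a(-30) + m(F(-3, -2)) = (16 - 30) + (-1 + (250 - 1*(-2))**(3/2)/3) = -14 + (-1 + (250 + 2)**(3/2)/3) = -14 + (-1 + 252**(3/2)/3) = -14 + (-1 + (1512*sqrt(7))/3) = -14 + (-1 + 504*sqrt(7)) = -15 + 504*sqrt(7)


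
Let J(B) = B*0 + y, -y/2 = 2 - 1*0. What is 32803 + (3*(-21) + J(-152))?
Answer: 32736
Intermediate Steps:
y = -4 (y = -2*(2 - 1*0) = -2*(2 + 0) = -2*2 = -4)
J(B) = -4 (J(B) = B*0 - 4 = 0 - 4 = -4)
32803 + (3*(-21) + J(-152)) = 32803 + (3*(-21) - 4) = 32803 + (-63 - 4) = 32803 - 67 = 32736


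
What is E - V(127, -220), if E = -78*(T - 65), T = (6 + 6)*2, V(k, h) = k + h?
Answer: 3291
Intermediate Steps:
V(k, h) = h + k
T = 24 (T = 12*2 = 24)
E = 3198 (E = -78*(24 - 65) = -78*(-41) = 3198)
E - V(127, -220) = 3198 - (-220 + 127) = 3198 - 1*(-93) = 3198 + 93 = 3291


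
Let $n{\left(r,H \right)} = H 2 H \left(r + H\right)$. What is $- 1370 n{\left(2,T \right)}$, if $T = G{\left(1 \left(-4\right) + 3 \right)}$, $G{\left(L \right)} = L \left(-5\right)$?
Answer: $-479500$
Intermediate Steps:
$G{\left(L \right)} = - 5 L$
$T = 5$ ($T = - 5 \left(1 \left(-4\right) + 3\right) = - 5 \left(-4 + 3\right) = \left(-5\right) \left(-1\right) = 5$)
$n{\left(r,H \right)} = 2 H^{2} \left(H + r\right)$ ($n{\left(r,H \right)} = 2 H H \left(H + r\right) = 2 H^{2} \left(H + r\right)$)
$- 1370 n{\left(2,T \right)} = - 1370 \cdot 2 \cdot 5^{2} \left(5 + 2\right) = - 1370 \cdot 2 \cdot 25 \cdot 7 = \left(-1370\right) 350 = -479500$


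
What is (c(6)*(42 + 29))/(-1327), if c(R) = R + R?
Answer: -852/1327 ≈ -0.64205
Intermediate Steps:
c(R) = 2*R
(c(6)*(42 + 29))/(-1327) = ((2*6)*(42 + 29))/(-1327) = (12*71)*(-1/1327) = 852*(-1/1327) = -852/1327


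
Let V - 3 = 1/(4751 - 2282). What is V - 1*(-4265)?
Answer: 10537693/2469 ≈ 4268.0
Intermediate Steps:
V = 7408/2469 (V = 3 + 1/(4751 - 2282) = 3 + 1/2469 = 7408/2469 ≈ 3.0004)
V - 1*(-4265) = 7408/2469 - 1*(-4265) = 7408/2469 + 4265 = 10537693/2469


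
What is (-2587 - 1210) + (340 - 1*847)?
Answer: -4304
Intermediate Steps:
(-2587 - 1210) + (340 - 1*847) = -3797 + (340 - 847) = -3797 - 507 = -4304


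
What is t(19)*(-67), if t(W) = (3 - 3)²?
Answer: 0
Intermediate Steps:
t(W) = 0 (t(W) = 0² = 0)
t(19)*(-67) = 0*(-67) = 0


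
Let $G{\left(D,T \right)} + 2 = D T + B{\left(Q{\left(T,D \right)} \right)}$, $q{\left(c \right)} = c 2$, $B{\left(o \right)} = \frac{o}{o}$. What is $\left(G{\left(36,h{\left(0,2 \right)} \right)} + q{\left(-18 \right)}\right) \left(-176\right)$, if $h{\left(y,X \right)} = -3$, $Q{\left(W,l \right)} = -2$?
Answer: $25520$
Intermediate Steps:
$B{\left(o \right)} = 1$
$q{\left(c \right)} = 2 c$
$G{\left(D,T \right)} = -1 + D T$ ($G{\left(D,T \right)} = -2 + \left(D T + 1\right) = -2 + \left(1 + D T\right) = -1 + D T$)
$\left(G{\left(36,h{\left(0,2 \right)} \right)} + q{\left(-18 \right)}\right) \left(-176\right) = \left(\left(-1 + 36 \left(-3\right)\right) + 2 \left(-18\right)\right) \left(-176\right) = \left(\left(-1 - 108\right) - 36\right) \left(-176\right) = \left(-109 - 36\right) \left(-176\right) = \left(-145\right) \left(-176\right) = 25520$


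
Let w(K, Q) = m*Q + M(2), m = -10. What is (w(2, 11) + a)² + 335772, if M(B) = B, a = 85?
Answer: 336301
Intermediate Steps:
w(K, Q) = 2 - 10*Q (w(K, Q) = -10*Q + 2 = 2 - 10*Q)
(w(2, 11) + a)² + 335772 = ((2 - 10*11) + 85)² + 335772 = ((2 - 110) + 85)² + 335772 = (-108 + 85)² + 335772 = (-23)² + 335772 = 529 + 335772 = 336301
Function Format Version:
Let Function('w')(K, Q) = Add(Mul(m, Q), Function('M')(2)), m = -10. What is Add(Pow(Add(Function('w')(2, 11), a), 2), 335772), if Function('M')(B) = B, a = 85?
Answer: 336301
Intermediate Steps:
Function('w')(K, Q) = Add(2, Mul(-10, Q)) (Function('w')(K, Q) = Add(Mul(-10, Q), 2) = Add(2, Mul(-10, Q)))
Add(Pow(Add(Function('w')(2, 11), a), 2), 335772) = Add(Pow(Add(Add(2, Mul(-10, 11)), 85), 2), 335772) = Add(Pow(Add(Add(2, -110), 85), 2), 335772) = Add(Pow(Add(-108, 85), 2), 335772) = Add(Pow(-23, 2), 335772) = Add(529, 335772) = 336301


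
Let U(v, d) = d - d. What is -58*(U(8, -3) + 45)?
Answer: -2610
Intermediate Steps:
U(v, d) = 0
-58*(U(8, -3) + 45) = -58*(0 + 45) = -58*45 = -2610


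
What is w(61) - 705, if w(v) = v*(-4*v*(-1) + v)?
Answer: 17900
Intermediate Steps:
w(v) = 5*v**2 (w(v) = v*(4*v + v) = v*(5*v) = 5*v**2)
w(61) - 705 = 5*61**2 - 705 = 5*3721 - 705 = 18605 - 705 = 17900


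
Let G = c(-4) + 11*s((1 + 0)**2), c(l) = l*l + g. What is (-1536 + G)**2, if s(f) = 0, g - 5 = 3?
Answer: 2286144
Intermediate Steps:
g = 8 (g = 5 + 3 = 8)
c(l) = 8 + l**2 (c(l) = l*l + 8 = l**2 + 8 = 8 + l**2)
G = 24 (G = (8 + (-4)**2) + 11*0 = (8 + 16) + 0 = 24 + 0 = 24)
(-1536 + G)**2 = (-1536 + 24)**2 = (-1512)**2 = 2286144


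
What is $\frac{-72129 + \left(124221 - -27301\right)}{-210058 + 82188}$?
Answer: $- \frac{79393}{127870} \approx -0.62089$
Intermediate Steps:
$\frac{-72129 + \left(124221 - -27301\right)}{-210058 + 82188} = \frac{-72129 + \left(124221 + 27301\right)}{-127870} = \left(-72129 + 151522\right) \left(- \frac{1}{127870}\right) = 79393 \left(- \frac{1}{127870}\right) = - \frac{79393}{127870}$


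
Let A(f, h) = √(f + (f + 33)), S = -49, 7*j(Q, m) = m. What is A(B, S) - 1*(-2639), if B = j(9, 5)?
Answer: 2639 + √1687/7 ≈ 2644.9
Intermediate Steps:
j(Q, m) = m/7
B = 5/7 (B = (⅐)*5 = 5/7 ≈ 0.71429)
A(f, h) = √(33 + 2*f) (A(f, h) = √(f + (33 + f)) = √(33 + 2*f))
A(B, S) - 1*(-2639) = √(33 + 2*(5/7)) - 1*(-2639) = √(33 + 10/7) + 2639 = √(241/7) + 2639 = √1687/7 + 2639 = 2639 + √1687/7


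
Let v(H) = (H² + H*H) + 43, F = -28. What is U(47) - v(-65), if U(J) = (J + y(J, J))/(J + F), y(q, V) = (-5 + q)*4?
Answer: -161152/19 ≈ -8481.7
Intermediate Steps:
y(q, V) = -20 + 4*q
v(H) = 43 + 2*H² (v(H) = (H² + H²) + 43 = 2*H² + 43 = 43 + 2*H²)
U(J) = (-20 + 5*J)/(-28 + J) (U(J) = (J + (-20 + 4*J))/(J - 28) = (-20 + 5*J)/(-28 + J))
U(47) - v(-65) = 5*(-4 + 47)/(-28 + 47) - (43 + 2*(-65)²) = 5*43/19 - (43 + 2*4225) = 5*(1/19)*43 - (43 + 8450) = 215/19 - 1*8493 = 215/19 - 8493 = -161152/19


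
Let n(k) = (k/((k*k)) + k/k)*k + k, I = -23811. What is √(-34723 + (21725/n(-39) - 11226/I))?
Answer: I*√108052506506742/55559 ≈ 187.1*I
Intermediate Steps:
n(k) = k + k*(1 + 1/k) (n(k) = (k/(k²) + 1)*k + k = (k/k² + 1)*k + k = (1/k + 1)*k + k = (1 + 1/k)*k + k = k*(1 + 1/k) + k = k + k*(1 + 1/k))
√(-34723 + (21725/n(-39) - 11226/I)) = √(-34723 + (21725/(1 + 2*(-39)) - 11226/(-23811))) = √(-34723 + (21725/(1 - 78) - 11226*(-1/23811))) = √(-34723 + (21725/(-77) + 3742/7937)) = √(-34723 + (21725*(-1/77) + 3742/7937)) = √(-34723 + (-1975/7 + 3742/7937)) = √(-34723 - 15649381/55559) = √(-1944824538/55559) = I*√108052506506742/55559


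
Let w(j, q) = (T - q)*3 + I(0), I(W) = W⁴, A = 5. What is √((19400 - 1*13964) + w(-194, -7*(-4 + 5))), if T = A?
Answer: 12*√38 ≈ 73.973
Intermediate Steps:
T = 5
w(j, q) = 15 - 3*q (w(j, q) = (5 - q)*3 + 0⁴ = (15 - 3*q) + 0 = 15 - 3*q)
√((19400 - 1*13964) + w(-194, -7*(-4 + 5))) = √((19400 - 1*13964) + (15 - (-21)*(-4 + 5))) = √((19400 - 13964) + (15 - (-21))) = √(5436 + (15 - 3*(-7))) = √(5436 + (15 + 21)) = √(5436 + 36) = √5472 = 12*√38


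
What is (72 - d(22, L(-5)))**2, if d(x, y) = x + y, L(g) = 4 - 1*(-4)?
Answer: 1764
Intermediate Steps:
L(g) = 8 (L(g) = 4 + 4 = 8)
(72 - d(22, L(-5)))**2 = (72 - (22 + 8))**2 = (72 - 1*30)**2 = (72 - 30)**2 = 42**2 = 1764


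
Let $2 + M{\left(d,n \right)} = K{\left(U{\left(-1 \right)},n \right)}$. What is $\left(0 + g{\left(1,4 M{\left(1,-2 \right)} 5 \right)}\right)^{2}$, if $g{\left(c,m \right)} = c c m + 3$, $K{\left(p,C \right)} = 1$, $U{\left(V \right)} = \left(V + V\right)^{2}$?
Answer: $289$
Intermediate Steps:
$U{\left(V \right)} = 4 V^{2}$ ($U{\left(V \right)} = \left(2 V\right)^{2} = 4 V^{2}$)
$M{\left(d,n \right)} = -1$ ($M{\left(d,n \right)} = -2 + 1 = -1$)
$g{\left(c,m \right)} = 3 + m c^{2}$ ($g{\left(c,m \right)} = c^{2} m + 3 = m c^{2} + 3 = 3 + m c^{2}$)
$\left(0 + g{\left(1,4 M{\left(1,-2 \right)} 5 \right)}\right)^{2} = \left(0 + \left(3 + 4 \left(-1\right) 5 \cdot 1^{2}\right)\right)^{2} = \left(0 + \left(3 + \left(-4\right) 5 \cdot 1\right)\right)^{2} = \left(0 + \left(3 - 20\right)\right)^{2} = \left(0 - 17\right)^{2} = \left(-17\right)^{2} = 289$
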